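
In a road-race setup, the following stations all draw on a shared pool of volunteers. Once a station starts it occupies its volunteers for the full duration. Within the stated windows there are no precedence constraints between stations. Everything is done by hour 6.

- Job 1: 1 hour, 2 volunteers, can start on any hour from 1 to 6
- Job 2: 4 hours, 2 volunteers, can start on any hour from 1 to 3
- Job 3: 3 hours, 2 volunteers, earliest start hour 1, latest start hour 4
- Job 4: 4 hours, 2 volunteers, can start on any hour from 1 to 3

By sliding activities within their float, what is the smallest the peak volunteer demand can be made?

Early-start (Job 1@1, Job 2@1, Job 3@1, Job 4@1) gives peak 8: h1:8  h2:6  h3:6  h4:4  h5:0  h6:0.
Shift Job 4→2.
Schedule Job 1@1, Job 2@1, Job 3@1, Job 4@2: h1:6  h2:6  h3:6  h4:4  h5:2  h6:0 — peak 6.

6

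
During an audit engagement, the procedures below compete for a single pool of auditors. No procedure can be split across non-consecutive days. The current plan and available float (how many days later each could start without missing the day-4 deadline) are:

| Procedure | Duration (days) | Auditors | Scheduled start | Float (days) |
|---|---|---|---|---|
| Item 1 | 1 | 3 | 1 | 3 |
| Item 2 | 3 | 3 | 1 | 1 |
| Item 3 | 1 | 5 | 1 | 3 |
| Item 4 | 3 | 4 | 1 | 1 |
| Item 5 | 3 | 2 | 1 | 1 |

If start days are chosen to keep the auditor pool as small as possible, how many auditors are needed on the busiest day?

9

Early-start (Item 1@1, Item 2@1, Item 3@1, Item 4@1, Item 5@1) gives peak 17: d1:17  d2:9  d3:9  d4:0.
Shift Item 3→4, Item 4→2.
Schedule Item 1@1, Item 2@1, Item 3@4, Item 4@2, Item 5@1: d1:8  d2:9  d3:9  d4:9 — peak 9.
Total auditor-days = 35 over 4 days ⇒ peak ≥ ⌈35/4⌉ = 9, so 9 is optimal.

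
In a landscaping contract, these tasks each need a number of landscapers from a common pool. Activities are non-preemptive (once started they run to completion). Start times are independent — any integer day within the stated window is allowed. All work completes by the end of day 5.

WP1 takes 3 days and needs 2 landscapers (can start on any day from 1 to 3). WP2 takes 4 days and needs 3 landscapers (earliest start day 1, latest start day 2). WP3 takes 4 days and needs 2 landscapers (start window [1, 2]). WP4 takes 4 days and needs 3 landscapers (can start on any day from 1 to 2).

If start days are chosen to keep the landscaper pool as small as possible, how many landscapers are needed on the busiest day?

10

Schedule WP1@1, WP2@1, WP3@1, WP4@1: d1:10  d2:10  d3:10  d4:8  d5:0 — peak 10.
No arrangement of the 24 feasible schedules does better.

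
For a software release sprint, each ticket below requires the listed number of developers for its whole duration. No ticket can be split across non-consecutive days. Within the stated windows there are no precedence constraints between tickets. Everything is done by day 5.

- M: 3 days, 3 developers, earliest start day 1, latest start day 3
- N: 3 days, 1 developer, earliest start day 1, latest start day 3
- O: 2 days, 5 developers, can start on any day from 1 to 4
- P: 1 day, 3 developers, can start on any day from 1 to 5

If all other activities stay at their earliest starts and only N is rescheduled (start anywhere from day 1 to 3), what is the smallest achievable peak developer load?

11

N@1: d1:12  d2:9  d3:4  d4:0  d5:0 → peak 12
N@2: d1:11  d2:9  d3:4  d4:1  d5:0 → peak 11
N@3: d1:11  d2:8  d3:4  d4:1  d5:1 → peak 11
Best is N@2, peak 11.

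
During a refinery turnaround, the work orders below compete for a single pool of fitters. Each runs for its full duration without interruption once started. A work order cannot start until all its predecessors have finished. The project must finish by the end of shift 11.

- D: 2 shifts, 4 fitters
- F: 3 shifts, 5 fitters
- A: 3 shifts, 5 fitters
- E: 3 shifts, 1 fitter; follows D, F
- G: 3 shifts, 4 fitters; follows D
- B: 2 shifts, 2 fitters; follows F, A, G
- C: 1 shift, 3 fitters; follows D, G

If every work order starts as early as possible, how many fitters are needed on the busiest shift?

Early-start schedule: D@1, F@1, A@1, E@4, G@3, B@6, C@6.
Load per shift: shift 1: 14, shift 2: 14, shift 3: 14, shift 4: 5, shift 5: 5, shift 6: 6, shift 7: 2, shift 8: 0, shift 9: 0, shift 10: 0, shift 11: 0.
Peak is 14.

14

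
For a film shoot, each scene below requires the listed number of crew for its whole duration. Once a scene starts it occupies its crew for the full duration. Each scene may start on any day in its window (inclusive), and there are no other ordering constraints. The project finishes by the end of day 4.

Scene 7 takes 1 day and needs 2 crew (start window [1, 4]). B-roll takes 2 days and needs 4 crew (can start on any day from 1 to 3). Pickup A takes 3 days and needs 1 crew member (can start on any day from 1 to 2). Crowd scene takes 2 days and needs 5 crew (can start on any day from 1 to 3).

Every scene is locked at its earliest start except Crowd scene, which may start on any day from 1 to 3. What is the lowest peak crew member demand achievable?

7

Crowd scene@1: d1:12  d2:10  d3:1  d4:0 → peak 12
Crowd scene@2: d1:7  d2:10  d3:6  d4:0 → peak 10
Crowd scene@3: d1:7  d2:5  d3:6  d4:5 → peak 7
Best is Crowd scene@3, peak 7.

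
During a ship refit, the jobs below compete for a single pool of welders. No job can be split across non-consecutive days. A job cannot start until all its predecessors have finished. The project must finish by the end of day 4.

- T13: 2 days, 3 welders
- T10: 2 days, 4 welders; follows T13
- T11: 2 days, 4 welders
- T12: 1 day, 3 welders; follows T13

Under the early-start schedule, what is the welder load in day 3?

7

At early start, day 3 has: T10, T12.
Demand: 4 + 3 = 7.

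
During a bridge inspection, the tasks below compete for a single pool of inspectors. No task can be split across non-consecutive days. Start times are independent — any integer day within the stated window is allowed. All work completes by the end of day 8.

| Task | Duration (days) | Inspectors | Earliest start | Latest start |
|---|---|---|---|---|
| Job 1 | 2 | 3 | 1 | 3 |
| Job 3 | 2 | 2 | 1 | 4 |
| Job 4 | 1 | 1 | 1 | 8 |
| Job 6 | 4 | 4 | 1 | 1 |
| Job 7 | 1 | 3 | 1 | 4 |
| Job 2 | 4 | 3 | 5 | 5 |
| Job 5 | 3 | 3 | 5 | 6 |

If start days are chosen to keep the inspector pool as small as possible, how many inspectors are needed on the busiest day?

7

Early-start (Job 1@1, Job 3@1, Job 4@1, Job 6@1, Job 7@1, Job 2@5, Job 5@5) gives peak 13: d1:13  d2:9  d3:4  d4:4  d5:6  d6:6  d7:6  d8:3.
Shift Job 3→4, Job 4→4, Job 7→3, Job 5→6.
Schedule Job 1@1, Job 3@4, Job 4@4, Job 6@1, Job 7@3, Job 2@5, Job 5@6: d1:7  d2:7  d3:7  d4:7  d5:5  d6:6  d7:6  d8:6 — peak 7.
Total inspector-days = 51 over 8 days ⇒ peak ≥ ⌈51/8⌉ = 7, so 7 is optimal.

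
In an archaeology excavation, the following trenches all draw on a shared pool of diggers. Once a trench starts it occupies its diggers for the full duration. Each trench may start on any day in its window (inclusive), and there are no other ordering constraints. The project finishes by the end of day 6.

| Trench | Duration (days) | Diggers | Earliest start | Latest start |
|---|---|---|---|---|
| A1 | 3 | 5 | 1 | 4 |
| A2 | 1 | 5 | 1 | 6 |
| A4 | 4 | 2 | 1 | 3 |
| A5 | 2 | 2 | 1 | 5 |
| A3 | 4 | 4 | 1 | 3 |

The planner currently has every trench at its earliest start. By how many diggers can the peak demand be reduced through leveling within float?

Early-start peak: d1:18  d2:13  d3:11  d4:6  d5:0  d6:0 ⇒ 18.
Leveled (A1@1, A2@1, A4@2, A5@4, A3@2): d1:10  d2:11  d3:11  d4:8  d5:8  d6:0 ⇒ 11.
Reduction 18 − 11 = 7.

7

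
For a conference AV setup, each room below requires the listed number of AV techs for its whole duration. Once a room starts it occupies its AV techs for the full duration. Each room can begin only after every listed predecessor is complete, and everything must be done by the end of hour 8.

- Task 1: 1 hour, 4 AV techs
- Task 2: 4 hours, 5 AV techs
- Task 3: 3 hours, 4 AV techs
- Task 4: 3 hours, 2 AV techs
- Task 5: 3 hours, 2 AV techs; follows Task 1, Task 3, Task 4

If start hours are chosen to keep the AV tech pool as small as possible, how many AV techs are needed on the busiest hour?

7

Early-start (Task 1@1, Task 2@1, Task 3@1, Task 4@1, Task 5@4) gives peak 15: h1:15  h2:11  h3:11  h4:7  h5:2  h6:2  h7:0  h8:0.
Shift Task 2→5, Task 3→2, Task 5→5.
Schedule Task 1@1, Task 2@5, Task 3@2, Task 4@1, Task 5@5: h1:6  h2:6  h3:6  h4:4  h5:7  h6:7  h7:7  h8:5 — peak 7.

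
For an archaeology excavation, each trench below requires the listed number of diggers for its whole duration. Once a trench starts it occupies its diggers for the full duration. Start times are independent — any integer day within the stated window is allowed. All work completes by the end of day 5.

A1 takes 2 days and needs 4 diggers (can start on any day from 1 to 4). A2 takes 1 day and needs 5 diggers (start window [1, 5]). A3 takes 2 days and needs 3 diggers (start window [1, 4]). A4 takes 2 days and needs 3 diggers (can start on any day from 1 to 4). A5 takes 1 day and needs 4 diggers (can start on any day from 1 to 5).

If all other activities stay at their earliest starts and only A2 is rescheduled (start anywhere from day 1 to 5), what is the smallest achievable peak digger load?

14

A2@1: d1:19  d2:10  d3:0  d4:0  d5:0 → peak 19
A2@2: d1:14  d2:15  d3:0  d4:0  d5:0 → peak 15
A2@3: d1:14  d2:10  d3:5  d4:0  d5:0 → peak 14
A2@4: d1:14  d2:10  d3:0  d4:5  d5:0 → peak 14
A2@5: d1:14  d2:10  d3:0  d4:0  d5:5 → peak 14
Best is A2@3, peak 14.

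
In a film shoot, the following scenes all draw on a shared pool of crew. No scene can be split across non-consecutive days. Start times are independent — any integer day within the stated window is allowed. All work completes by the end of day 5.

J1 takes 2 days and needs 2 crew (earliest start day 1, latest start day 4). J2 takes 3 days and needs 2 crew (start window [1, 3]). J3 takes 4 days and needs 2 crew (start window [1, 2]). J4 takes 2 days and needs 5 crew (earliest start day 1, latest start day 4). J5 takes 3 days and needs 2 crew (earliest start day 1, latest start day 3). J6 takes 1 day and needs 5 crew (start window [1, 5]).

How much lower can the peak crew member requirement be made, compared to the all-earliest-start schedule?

Early-start peak: d1:18  d2:13  d3:6  d4:2  d5:0 ⇒ 18.
Leveled (J1@1, J2@1, J3@2, J4@4, J5@2, J6@1): d1:9  d2:8  d3:6  d4:9  d5:7 ⇒ 9.
Reduction 18 − 9 = 9.

9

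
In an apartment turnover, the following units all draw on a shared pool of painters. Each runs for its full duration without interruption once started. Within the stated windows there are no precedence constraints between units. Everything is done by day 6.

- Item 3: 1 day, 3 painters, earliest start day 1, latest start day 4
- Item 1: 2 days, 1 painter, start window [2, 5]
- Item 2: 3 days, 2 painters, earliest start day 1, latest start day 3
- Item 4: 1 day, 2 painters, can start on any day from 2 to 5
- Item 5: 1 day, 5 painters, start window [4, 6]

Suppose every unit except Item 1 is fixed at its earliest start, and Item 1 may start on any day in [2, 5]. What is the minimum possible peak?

Item 1@2: d1:5  d2:5  d3:3  d4:5  d5:0  d6:0 → peak 5
Item 1@3: d1:5  d2:4  d3:3  d4:6  d5:0  d6:0 → peak 6
Item 1@4: d1:5  d2:4  d3:2  d4:6  d5:1  d6:0 → peak 6
Item 1@5: d1:5  d2:4  d3:2  d4:5  d5:1  d6:1 → peak 5
Best is Item 1@2, peak 5.

5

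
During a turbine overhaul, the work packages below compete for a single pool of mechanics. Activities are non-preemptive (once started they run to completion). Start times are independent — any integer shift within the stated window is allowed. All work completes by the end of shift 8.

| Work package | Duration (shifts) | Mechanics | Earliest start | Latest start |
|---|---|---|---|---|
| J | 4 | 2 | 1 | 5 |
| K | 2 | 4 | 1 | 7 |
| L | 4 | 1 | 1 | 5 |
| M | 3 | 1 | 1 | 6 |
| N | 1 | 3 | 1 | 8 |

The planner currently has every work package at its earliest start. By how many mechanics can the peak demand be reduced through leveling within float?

7

Early-start peak: s1:11  s2:8  s3:4  s4:3  s5:0  s6:0  s7:0  s8:0 ⇒ 11.
Leveled (J@1, K@5, L@1, M@1, N@7): s1:4  s2:4  s3:4  s4:3  s5:4  s6:4  s7:3  s8:0 ⇒ 4.
Reduction 11 − 4 = 7.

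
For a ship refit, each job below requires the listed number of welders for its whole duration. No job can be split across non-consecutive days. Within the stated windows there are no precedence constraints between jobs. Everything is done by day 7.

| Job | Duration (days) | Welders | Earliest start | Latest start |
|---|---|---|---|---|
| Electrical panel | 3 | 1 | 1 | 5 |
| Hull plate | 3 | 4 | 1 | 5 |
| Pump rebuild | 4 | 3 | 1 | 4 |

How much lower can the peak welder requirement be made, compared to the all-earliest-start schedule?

4

Early-start peak: d1:8  d2:8  d3:8  d4:3  d5:0  d6:0  d7:0 ⇒ 8.
Leveled (Electrical panel@1, Hull plate@5, Pump rebuild@1): d1:4  d2:4  d3:4  d4:3  d5:4  d6:4  d7:4 ⇒ 4.
Reduction 8 − 4 = 4.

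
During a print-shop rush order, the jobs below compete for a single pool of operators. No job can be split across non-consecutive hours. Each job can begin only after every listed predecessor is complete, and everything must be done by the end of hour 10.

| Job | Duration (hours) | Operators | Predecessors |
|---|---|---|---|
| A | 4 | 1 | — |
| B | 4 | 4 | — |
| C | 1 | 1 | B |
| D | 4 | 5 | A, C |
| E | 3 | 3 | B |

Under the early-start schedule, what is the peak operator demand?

8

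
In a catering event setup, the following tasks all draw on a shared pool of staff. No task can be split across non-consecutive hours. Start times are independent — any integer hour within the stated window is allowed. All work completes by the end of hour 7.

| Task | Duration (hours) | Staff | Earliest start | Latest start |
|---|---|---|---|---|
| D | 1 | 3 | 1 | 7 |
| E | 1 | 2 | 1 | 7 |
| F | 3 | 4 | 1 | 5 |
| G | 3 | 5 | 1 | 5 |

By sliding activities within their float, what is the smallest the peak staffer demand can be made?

5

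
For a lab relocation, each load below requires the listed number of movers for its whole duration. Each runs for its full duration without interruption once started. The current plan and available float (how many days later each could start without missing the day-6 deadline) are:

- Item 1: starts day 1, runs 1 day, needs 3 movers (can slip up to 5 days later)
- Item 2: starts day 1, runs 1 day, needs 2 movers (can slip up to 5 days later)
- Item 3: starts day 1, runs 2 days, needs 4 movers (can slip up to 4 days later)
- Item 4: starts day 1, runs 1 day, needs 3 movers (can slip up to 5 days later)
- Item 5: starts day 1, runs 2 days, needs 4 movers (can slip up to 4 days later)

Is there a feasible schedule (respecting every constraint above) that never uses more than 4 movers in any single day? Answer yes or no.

The minimum achievable peak is 5; 4 < 5, so no feasible schedule stays within the cap.

no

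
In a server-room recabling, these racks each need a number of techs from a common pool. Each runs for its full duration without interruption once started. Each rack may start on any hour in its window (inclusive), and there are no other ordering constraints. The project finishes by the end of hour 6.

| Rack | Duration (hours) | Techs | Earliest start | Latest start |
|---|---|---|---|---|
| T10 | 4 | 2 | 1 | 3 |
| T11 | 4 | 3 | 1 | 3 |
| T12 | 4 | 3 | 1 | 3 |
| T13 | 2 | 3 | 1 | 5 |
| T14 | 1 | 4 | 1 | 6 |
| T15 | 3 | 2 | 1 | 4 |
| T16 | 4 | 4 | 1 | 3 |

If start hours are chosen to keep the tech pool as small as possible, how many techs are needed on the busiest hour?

Early-start (T10@1, T11@1, T12@1, T13@1, T14@1, T15@1, T16@1) gives peak 21: h1:21  h2:17  h3:14  h4:12  h5:0  h6:0.
Shift T14→5, T16→3.
Schedule T10@1, T11@1, T12@1, T13@1, T14@5, T15@1, T16@3: h1:13  h2:13  h3:14  h4:12  h5:8  h6:4 — peak 14.

14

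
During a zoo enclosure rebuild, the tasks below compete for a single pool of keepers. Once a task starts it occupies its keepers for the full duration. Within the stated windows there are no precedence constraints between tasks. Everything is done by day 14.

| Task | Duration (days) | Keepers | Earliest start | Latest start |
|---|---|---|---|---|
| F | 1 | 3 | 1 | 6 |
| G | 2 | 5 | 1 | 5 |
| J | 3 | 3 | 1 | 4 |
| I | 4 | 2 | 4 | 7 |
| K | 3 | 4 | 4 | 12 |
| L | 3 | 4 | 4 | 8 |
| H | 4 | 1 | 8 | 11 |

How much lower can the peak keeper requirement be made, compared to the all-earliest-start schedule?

6

Early-start peak: d1:11  d2:8  d3:3  d4:10  d5:10  d6:10  d7:2  d8:1  d9:1  d10:1  d11:1  d12:0  d13:0  d14:0 ⇒ 11.
Leveled (F@1, G@2, J@4, I@4, K@11, L@8, H@8): d1:3  d2:5  d3:5  d4:5  d5:5  d6:5  d7:2  d8:5  d9:5  d10:5  d11:5  d12:4  d13:4  d14:0 ⇒ 5.
Reduction 11 − 5 = 6.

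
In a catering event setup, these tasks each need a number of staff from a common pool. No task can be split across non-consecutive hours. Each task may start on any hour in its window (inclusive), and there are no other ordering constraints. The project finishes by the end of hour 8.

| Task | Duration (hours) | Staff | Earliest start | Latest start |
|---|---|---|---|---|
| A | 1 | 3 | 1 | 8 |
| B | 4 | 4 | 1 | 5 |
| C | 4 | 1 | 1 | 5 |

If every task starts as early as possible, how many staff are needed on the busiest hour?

Early-start schedule: A@1, B@1, C@1.
Load per hour: hour 1: 8, hour 2: 5, hour 3: 5, hour 4: 5, hour 5: 0, hour 6: 0, hour 7: 0, hour 8: 0.
Peak is 8.

8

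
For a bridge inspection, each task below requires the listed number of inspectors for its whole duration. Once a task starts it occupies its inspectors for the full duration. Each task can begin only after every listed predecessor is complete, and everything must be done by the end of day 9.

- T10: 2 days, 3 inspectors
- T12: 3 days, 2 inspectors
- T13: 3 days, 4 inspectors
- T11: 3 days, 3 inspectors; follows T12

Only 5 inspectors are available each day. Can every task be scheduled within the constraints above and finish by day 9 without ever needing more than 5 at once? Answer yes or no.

Schedule T10@1, T12@1, T13@4, T11@7: d1:5  d2:5  d3:2  d4:4  d5:4  d6:4  d7:3  d8:3  d9:3 — peak 5 ≤ 5.

yes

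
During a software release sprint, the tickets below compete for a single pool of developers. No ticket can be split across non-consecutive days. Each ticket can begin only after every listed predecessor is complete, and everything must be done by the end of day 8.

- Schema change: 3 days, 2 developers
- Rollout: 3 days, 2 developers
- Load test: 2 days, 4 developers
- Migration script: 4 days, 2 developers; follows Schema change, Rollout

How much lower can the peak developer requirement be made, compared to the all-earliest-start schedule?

Early-start peak: d1:8  d2:8  d3:4  d4:2  d5:2  d6:2  d7:2  d8:0 ⇒ 8.
Leveled (Schema change@1, Rollout@1, Load test@4, Migration script@4): d1:4  d2:4  d3:4  d4:6  d5:6  d6:2  d7:2  d8:0 ⇒ 6.
Reduction 8 − 6 = 2.

2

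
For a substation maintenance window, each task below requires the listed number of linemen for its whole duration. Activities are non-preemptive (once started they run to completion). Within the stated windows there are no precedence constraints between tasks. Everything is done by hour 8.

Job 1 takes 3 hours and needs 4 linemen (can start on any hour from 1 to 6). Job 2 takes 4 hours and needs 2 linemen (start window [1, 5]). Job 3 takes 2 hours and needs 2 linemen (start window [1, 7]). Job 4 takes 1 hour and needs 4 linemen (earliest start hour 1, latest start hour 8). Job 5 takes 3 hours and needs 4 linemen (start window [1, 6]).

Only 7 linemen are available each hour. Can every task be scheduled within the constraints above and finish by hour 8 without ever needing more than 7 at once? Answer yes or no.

Schedule Job 1@1, Job 2@1, Job 3@4, Job 4@5, Job 5@6: h1:6  h2:6  h3:6  h4:4  h5:6  h6:4  h7:4  h8:4 — peak 6 ≤ 7.

yes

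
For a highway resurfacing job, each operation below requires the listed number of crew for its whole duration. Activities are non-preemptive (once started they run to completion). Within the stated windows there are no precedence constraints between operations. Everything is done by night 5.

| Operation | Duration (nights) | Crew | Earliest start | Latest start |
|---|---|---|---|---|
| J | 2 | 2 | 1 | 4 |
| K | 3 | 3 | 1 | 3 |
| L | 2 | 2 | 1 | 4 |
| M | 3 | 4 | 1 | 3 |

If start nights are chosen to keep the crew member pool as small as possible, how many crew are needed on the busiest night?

7

Early-start (J@1, K@1, L@1, M@1) gives peak 11: n1:11  n2:11  n3:7  n4:0  n5:0.
Shift M→3.
Schedule J@1, K@1, L@1, M@3: n1:7  n2:7  n3:7  n4:4  n5:4 — peak 7.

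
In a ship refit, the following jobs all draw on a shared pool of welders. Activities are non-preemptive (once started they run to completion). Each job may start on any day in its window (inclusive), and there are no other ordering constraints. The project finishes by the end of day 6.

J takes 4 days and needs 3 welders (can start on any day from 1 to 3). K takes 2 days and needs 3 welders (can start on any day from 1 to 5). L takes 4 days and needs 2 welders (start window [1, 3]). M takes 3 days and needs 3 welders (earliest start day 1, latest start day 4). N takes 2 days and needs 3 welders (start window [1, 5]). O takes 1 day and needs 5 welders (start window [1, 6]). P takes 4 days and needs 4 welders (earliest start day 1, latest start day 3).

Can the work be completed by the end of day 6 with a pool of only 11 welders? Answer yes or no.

no

The minimum achievable peak is 12; 11 < 12, so no feasible schedule stays within the cap.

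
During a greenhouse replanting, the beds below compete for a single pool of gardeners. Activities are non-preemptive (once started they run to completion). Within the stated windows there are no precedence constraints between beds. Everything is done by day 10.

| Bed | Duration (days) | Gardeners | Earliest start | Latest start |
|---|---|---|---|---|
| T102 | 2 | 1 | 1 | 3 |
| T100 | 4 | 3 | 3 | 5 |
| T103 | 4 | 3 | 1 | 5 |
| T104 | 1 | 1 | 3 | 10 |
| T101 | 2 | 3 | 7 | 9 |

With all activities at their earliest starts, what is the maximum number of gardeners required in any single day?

7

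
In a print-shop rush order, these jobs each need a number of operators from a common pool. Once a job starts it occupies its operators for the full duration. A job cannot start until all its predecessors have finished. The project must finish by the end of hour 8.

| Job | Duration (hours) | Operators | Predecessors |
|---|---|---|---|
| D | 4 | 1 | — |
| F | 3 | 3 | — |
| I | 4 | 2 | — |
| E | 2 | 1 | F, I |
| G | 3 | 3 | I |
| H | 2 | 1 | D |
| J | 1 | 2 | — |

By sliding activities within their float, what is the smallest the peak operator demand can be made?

Early-start (D@1, F@1, I@1, E@5, G@5, H@5, J@1) gives peak 8: h1:8  h2:6  h3:6  h4:3  h5:5  h6:5  h7:3  h8:0.
Shift J→4.
Schedule D@1, F@1, I@1, E@5, G@5, H@5, J@4: h1:6  h2:6  h3:6  h4:5  h5:5  h6:5  h7:3  h8:0 — peak 6.

6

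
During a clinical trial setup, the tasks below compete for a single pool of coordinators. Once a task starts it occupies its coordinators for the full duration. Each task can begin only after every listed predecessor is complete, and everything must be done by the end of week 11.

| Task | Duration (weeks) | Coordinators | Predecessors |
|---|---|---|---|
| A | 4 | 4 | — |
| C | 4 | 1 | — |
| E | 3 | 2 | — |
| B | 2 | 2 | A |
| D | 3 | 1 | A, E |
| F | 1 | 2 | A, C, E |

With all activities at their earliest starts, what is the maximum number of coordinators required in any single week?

Early-start schedule: A@1, C@1, E@1, B@5, D@5, F@5.
Load per week: week 1: 7, week 2: 7, week 3: 7, week 4: 5, week 5: 5, week 6: 3, week 7: 1, week 8: 0, week 9: 0, week 10: 0, week 11: 0.
Peak is 7.

7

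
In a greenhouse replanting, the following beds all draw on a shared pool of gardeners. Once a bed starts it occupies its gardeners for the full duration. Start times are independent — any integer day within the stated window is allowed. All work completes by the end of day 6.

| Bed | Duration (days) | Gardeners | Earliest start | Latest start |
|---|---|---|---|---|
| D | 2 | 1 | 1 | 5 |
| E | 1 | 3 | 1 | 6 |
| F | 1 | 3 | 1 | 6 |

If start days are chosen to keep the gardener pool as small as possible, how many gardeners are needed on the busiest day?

Early-start (D@1, E@1, F@1) gives peak 7: d1:7  d2:1  d3:0  d4:0  d5:0  d6:0.
Shift E→3, F→4.
Schedule D@1, E@3, F@4: d1:1  d2:1  d3:3  d4:3  d5:0  d6:0 — peak 3.

3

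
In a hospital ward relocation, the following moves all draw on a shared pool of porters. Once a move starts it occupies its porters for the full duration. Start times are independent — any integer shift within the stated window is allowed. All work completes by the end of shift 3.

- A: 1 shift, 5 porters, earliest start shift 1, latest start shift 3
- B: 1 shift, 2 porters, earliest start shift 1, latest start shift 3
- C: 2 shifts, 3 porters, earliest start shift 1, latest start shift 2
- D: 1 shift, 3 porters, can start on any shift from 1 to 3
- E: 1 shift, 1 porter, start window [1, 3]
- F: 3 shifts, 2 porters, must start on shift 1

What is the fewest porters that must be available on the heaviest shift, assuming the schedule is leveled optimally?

Early-start (A@1, B@1, C@1, D@1, E@1, F@1) gives peak 16: s1:16  s2:5  s3:2.
Shift B→2, C→2, D→3.
Schedule A@1, B@2, C@2, D@3, E@1, F@1: s1:8  s2:7  s3:8 — peak 8.
Total porter-shifts = 23 over 3 shifts ⇒ peak ≥ ⌈23/3⌉ = 8, so 8 is optimal.

8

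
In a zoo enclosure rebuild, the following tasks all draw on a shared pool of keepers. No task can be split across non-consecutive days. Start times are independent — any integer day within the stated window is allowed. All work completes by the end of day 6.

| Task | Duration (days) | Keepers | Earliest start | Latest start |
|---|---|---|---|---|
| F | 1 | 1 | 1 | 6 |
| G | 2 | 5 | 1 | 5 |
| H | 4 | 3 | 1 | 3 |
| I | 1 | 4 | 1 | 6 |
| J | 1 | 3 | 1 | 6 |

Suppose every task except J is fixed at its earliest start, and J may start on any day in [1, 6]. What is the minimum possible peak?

13

J@1: d1:16  d2:8  d3:3  d4:3  d5:0  d6:0 → peak 16
J@2: d1:13  d2:11  d3:3  d4:3  d5:0  d6:0 → peak 13
J@3: d1:13  d2:8  d3:6  d4:3  d5:0  d6:0 → peak 13
J@4: d1:13  d2:8  d3:3  d4:6  d5:0  d6:0 → peak 13
J@5: d1:13  d2:8  d3:3  d4:3  d5:3  d6:0 → peak 13
J@6: d1:13  d2:8  d3:3  d4:3  d5:0  d6:3 → peak 13
Best is J@2, peak 13.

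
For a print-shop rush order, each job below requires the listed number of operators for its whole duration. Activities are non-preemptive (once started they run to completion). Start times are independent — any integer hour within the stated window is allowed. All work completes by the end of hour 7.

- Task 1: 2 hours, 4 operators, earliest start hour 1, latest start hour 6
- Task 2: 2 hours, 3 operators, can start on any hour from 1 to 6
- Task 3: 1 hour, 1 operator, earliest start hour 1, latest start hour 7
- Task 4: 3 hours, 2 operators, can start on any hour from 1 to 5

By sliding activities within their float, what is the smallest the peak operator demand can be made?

Early-start (Task 1@1, Task 2@1, Task 3@1, Task 4@1) gives peak 10: h1:10  h2:9  h3:2  h4:0  h5:0  h6:0  h7:0.
Shift Task 2→3, Task 3→3, Task 4→5.
Schedule Task 1@1, Task 2@3, Task 3@3, Task 4@5: h1:4  h2:4  h3:4  h4:3  h5:2  h6:2  h7:2 — peak 4.

4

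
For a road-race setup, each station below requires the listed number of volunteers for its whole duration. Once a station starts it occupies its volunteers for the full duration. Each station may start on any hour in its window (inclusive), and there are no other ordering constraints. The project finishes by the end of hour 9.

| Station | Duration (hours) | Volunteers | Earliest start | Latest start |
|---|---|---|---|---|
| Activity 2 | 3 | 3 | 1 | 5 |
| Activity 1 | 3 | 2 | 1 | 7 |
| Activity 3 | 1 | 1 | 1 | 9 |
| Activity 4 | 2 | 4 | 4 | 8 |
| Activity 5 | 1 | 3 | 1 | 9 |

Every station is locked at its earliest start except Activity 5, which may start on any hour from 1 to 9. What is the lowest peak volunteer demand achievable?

Activity 5@1: h1:9  h2:5  h3:5  h4:4  h5:4  h6:0  h7:0  h8:0  h9:0 → peak 9
Activity 5@2: h1:6  h2:8  h3:5  h4:4  h5:4  h6:0  h7:0  h8:0  h9:0 → peak 8
Activity 5@3: h1:6  h2:5  h3:8  h4:4  h5:4  h6:0  h7:0  h8:0  h9:0 → peak 8
Activity 5@4: h1:6  h2:5  h3:5  h4:7  h5:4  h6:0  h7:0  h8:0  h9:0 → peak 7
Activity 5@5: h1:6  h2:5  h3:5  h4:4  h5:7  h6:0  h7:0  h8:0  h9:0 → peak 7
Activity 5@6: h1:6  h2:5  h3:5  h4:4  h5:4  h6:3  h7:0  h8:0  h9:0 → peak 6
Activity 5@7: h1:6  h2:5  h3:5  h4:4  h5:4  h6:0  h7:3  h8:0  h9:0 → peak 6
Activity 5@8: h1:6  h2:5  h3:5  h4:4  h5:4  h6:0  h7:0  h8:3  h9:0 → peak 6
Activity 5@9: h1:6  h2:5  h3:5  h4:4  h5:4  h6:0  h7:0  h8:0  h9:3 → peak 6
Best is Activity 5@6, peak 6.

6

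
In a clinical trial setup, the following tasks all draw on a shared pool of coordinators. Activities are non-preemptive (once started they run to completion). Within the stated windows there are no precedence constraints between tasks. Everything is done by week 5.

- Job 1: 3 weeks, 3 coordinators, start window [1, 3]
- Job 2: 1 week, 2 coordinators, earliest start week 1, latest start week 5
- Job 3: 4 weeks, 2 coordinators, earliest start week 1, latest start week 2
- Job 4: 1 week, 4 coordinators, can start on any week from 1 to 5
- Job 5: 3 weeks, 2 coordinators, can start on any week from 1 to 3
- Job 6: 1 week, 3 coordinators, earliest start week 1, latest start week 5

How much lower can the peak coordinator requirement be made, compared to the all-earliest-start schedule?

Early-start peak: w1:16  w2:7  w3:7  w4:2  w5:0 ⇒ 16.
Leveled (Job 1@1, Job 2@1, Job 3@1, Job 4@5, Job 5@2, Job 6@4): w1:7  w2:7  w3:7  w4:7  w5:4 ⇒ 7.
Reduction 16 − 7 = 9.

9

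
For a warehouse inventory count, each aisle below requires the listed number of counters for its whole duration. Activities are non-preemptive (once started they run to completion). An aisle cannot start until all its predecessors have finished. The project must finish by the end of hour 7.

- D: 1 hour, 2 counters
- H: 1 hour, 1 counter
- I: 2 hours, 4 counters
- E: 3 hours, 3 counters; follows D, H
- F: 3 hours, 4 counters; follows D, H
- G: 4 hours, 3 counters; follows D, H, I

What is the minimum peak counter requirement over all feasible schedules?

Early-start (D@1, H@1, I@1, E@2, F@2, G@3) gives peak 11: h1:7  h2:11  h3:10  h4:10  h5:3  h6:3  h7:0.
Shift F→5.
Schedule D@1, H@1, I@1, E@2, F@5, G@3: h1:7  h2:7  h3:6  h4:6  h5:7  h6:7  h7:4 — peak 7.
Total counter-hours = 44 over 7 hours ⇒ peak ≥ ⌈44/7⌉ = 7, so 7 is optimal.

7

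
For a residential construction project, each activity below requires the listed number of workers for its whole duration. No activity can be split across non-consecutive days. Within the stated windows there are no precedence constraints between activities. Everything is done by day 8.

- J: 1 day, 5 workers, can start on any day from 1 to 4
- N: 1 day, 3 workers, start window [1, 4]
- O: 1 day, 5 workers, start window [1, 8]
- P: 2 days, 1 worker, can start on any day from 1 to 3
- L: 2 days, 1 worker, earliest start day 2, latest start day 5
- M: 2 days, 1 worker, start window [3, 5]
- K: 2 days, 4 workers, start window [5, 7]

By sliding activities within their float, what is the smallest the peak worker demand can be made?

Early-start (J@1, N@1, O@1, P@1, L@2, M@3, K@5) gives peak 14: d1:14  d2:2  d3:2  d4:1  d5:4  d6:4  d7:0  d8:0.
Shift N→2, O→4, P→2, M→5.
Schedule J@1, N@2, O@4, P@2, L@2, M@5, K@5: d1:5  d2:5  d3:2  d4:5  d5:5  d6:5  d7:0  d8:0 — peak 5.

5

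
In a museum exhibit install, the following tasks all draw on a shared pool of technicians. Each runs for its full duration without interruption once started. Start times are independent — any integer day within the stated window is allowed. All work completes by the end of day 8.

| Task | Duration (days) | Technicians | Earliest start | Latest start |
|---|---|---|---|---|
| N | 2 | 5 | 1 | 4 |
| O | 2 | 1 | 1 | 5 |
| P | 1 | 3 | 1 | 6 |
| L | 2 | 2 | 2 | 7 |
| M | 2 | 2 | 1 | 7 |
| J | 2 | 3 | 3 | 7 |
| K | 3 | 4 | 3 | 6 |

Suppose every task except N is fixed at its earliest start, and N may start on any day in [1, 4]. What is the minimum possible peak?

11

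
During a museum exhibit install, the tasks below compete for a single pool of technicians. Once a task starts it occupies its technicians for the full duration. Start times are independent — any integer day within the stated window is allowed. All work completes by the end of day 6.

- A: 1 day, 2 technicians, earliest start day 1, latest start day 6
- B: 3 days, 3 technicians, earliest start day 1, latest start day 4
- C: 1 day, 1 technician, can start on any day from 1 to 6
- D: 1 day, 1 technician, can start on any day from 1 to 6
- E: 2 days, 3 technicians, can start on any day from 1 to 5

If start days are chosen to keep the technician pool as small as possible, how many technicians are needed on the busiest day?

4

Early-start (A@1, B@1, C@1, D@1, E@1) gives peak 10: d1:10  d2:6  d3:3  d4:0  d5:0  d6:0.
Shift B→2, E→5.
Schedule A@1, B@2, C@1, D@1, E@5: d1:4  d2:3  d3:3  d4:3  d5:3  d6:3 — peak 4.
Total technician-days = 19 over 6 days ⇒ peak ≥ ⌈19/6⌉ = 4, so 4 is optimal.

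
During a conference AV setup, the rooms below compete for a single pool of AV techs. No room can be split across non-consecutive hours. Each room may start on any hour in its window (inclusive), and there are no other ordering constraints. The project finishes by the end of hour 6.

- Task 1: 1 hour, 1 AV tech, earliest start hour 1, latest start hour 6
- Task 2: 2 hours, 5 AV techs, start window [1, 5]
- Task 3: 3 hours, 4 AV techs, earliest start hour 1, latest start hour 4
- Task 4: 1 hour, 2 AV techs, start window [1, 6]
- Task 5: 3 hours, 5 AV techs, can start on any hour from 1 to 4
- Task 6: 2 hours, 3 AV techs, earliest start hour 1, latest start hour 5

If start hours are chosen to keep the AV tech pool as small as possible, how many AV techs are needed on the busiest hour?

9

Early-start (Task 1@1, Task 2@1, Task 3@1, Task 4@1, Task 5@1, Task 6@1) gives peak 20: h1:20  h2:17  h3:9  h4:0  h5:0  h6:0.
Shift Task 3→2, Task 5→3, Task 6→5.
Schedule Task 1@1, Task 2@1, Task 3@2, Task 4@1, Task 5@3, Task 6@5: h1:8  h2:9  h3:9  h4:9  h5:8  h6:3 — peak 9.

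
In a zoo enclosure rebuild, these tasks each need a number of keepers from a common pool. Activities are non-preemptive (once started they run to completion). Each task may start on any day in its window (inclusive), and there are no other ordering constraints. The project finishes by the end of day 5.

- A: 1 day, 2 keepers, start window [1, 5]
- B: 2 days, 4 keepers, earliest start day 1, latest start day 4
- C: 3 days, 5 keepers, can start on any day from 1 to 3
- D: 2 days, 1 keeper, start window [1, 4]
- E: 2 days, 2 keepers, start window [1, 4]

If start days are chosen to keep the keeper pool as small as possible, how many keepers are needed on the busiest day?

7

Early-start (A@1, B@1, C@1, D@1, E@1) gives peak 14: d1:14  d2:12  d3:5  d4:0  d5:0.
Shift C→3, E→2.
Schedule A@1, B@1, C@3, D@1, E@2: d1:7  d2:7  d3:7  d4:5  d5:5 — peak 7.
Total keeper-days = 31 over 5 days ⇒ peak ≥ ⌈31/5⌉ = 7, so 7 is optimal.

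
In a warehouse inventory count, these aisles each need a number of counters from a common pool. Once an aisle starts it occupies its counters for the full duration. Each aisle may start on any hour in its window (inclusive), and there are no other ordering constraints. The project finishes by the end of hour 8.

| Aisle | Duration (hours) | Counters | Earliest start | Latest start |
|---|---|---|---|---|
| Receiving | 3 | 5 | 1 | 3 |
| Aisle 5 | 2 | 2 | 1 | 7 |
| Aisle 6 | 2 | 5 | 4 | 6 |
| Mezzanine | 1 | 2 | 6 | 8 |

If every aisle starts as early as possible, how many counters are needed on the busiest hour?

7

Early-start schedule: Receiving@1, Aisle 5@1, Aisle 6@4, Mezzanine@6.
Load per hour: hour 1: 7, hour 2: 7, hour 3: 5, hour 4: 5, hour 5: 5, hour 6: 2, hour 7: 0, hour 8: 0.
Peak is 7.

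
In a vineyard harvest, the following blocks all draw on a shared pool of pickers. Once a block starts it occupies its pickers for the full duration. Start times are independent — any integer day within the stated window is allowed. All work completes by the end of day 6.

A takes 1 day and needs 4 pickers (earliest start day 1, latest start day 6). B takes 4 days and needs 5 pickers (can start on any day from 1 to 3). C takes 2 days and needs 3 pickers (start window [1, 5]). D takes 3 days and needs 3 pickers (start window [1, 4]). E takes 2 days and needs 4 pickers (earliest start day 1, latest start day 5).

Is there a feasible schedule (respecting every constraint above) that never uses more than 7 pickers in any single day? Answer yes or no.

Total picker-days = 47; over 6 days the average is 47/6 > 7, so some day must exceed 7.

no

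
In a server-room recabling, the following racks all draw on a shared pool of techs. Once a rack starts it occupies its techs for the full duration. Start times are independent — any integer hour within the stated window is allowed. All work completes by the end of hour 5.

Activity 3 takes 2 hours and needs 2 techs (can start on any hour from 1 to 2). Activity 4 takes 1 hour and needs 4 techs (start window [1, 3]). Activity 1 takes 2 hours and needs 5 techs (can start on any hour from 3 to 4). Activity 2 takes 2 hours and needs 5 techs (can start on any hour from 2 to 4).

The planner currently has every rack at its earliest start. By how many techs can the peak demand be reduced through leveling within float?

3

Early-start peak: h1:6  h2:7  h3:10  h4:5  h5:0 ⇒ 10.
Leveled (Activity 3@1, Activity 4@1, Activity 1@4, Activity 2@2): h1:6  h2:7  h3:5  h4:5  h5:5 ⇒ 7.
Reduction 10 − 7 = 3.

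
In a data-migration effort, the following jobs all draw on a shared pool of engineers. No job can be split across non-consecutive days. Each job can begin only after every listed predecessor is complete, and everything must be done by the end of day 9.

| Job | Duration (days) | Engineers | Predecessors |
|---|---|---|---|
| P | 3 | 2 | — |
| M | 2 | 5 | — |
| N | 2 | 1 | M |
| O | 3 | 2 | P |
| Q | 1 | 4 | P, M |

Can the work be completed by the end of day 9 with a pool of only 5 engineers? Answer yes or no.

yes

Schedule P@1, M@4, N@6, O@6, Q@9: d1:2  d2:2  d3:2  d4:5  d5:5  d6:3  d7:3  d8:2  d9:4 — peak 5 ≤ 5.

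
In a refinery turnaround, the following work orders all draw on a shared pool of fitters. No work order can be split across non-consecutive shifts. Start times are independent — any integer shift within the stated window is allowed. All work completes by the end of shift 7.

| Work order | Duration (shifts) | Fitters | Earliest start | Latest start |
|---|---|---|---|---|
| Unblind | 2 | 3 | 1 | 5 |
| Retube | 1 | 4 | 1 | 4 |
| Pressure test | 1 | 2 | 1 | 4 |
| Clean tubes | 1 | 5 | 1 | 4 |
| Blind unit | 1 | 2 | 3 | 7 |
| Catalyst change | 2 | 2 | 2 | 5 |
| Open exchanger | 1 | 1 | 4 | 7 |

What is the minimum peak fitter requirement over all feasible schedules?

Early-start (Unblind@1, Retube@1, Pressure test@1, Clean tubes@1, Blind unit@3, Catalyst change@2, Open exchanger@4) gives peak 14: s1:14  s2:5  s3:4  s4:1  s5:0  s6:0  s7:0.
Shift Retube→3, Clean tubes→4, Blind unit→5, Catalyst change→5, Open exchanger→5.
Schedule Unblind@1, Retube@3, Pressure test@1, Clean tubes@4, Blind unit@5, Catalyst change@5, Open exchanger@5: s1:5  s2:3  s3:4  s4:5  s5:5  s6:2  s7:0 — peak 5.

5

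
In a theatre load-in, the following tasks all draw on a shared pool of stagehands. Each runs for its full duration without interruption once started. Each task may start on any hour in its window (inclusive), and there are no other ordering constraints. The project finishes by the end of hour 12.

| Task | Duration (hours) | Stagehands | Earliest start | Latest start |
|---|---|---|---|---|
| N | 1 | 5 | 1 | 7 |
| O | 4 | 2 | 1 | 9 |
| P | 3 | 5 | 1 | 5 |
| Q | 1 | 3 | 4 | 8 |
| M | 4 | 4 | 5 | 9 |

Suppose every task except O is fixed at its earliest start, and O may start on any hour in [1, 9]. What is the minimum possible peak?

O@1: h1:12  h2:7  h3:7  h4:5  h5:4  h6:4  h7:4  h8:4  h9:0  h10:0  h11:0  h12:0 → peak 12
O@2: h1:10  h2:7  h3:7  h4:5  h5:6  h6:4  h7:4  h8:4  h9:0  h10:0  h11:0  h12:0 → peak 10
O@3: h1:10  h2:5  h3:7  h4:5  h5:6  h6:6  h7:4  h8:4  h9:0  h10:0  h11:0  h12:0 → peak 10
O@4: h1:10  h2:5  h3:5  h4:5  h5:6  h6:6  h7:6  h8:4  h9:0  h10:0  h11:0  h12:0 → peak 10
O@5: h1:10  h2:5  h3:5  h4:3  h5:6  h6:6  h7:6  h8:6  h9:0  h10:0  h11:0  h12:0 → peak 10
O@6: h1:10  h2:5  h3:5  h4:3  h5:4  h6:6  h7:6  h8:6  h9:2  h10:0  h11:0  h12:0 → peak 10
O@7: h1:10  h2:5  h3:5  h4:3  h5:4  h6:4  h7:6  h8:6  h9:2  h10:2  h11:0  h12:0 → peak 10
O@8: h1:10  h2:5  h3:5  h4:3  h5:4  h6:4  h7:4  h8:6  h9:2  h10:2  h11:2  h12:0 → peak 10
O@9: h1:10  h2:5  h3:5  h4:3  h5:4  h6:4  h7:4  h8:4  h9:2  h10:2  h11:2  h12:2 → peak 10
Best is O@2, peak 10.

10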